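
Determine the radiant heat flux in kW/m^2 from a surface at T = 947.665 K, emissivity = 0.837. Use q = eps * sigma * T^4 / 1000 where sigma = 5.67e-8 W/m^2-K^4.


T^4 = 8.0653e+11
q = 0.837 * 5.67e-8 * 8.0653e+11 / 1000 = 38.276 kW/m^2

38.276 kW/m^2


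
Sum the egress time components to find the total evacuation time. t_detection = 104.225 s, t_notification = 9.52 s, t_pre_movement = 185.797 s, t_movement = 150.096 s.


Total = 104.225 + 9.52 + 185.797 + 150.096 = 449.638 s

449.638 s


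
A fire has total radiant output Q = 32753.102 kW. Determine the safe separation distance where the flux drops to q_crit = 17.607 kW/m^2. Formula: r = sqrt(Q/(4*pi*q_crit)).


4*pi*q_crit = 221.26
Q/(4*pi*q_crit) = 148.03
r = sqrt(148.03) = 12.167 m

12.167 m


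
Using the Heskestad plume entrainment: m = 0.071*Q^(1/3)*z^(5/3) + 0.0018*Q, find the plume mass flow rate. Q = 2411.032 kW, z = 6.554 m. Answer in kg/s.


Q^(1/3) = 13.409
z^(5/3) = 22.953
First term = 0.071 * 13.409 * 22.953 = 21.853
Second term = 0.0018 * 2411.032 = 4.3399
m = 26.192 kg/s

26.192 kg/s


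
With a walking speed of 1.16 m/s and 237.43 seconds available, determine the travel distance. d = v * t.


d = 1.16 * 237.43 = 275.42 m

275.42 m


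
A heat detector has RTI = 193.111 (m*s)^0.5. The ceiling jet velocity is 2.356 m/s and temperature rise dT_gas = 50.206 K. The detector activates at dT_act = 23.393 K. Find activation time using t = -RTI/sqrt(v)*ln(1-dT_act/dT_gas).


dT_act/dT_gas = 0.46594
ln(1 - 0.46594) = -0.62725
t = -193.111 / sqrt(2.356) * -0.62725 = 78.915 s

78.915 s


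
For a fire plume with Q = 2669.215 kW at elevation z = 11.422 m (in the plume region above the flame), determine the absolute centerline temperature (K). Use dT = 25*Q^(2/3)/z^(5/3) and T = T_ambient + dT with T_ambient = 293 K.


Q^(2/3) = 192.42
z^(5/3) = 57.930
dT = 25 * 192.42 / 57.930 = 83.041 K
T = 293 + 83.041 = 376.04 K

376.04 K


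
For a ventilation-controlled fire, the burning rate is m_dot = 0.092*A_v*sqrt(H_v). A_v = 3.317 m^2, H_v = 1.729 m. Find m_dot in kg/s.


sqrt(H_v) = 1.3149
m_dot = 0.092 * 3.317 * 1.3149 = 0.40126 kg/s

0.40126 kg/s


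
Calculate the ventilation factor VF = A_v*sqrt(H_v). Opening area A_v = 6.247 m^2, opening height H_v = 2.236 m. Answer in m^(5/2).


sqrt(H_v) = 1.4953
VF = 6.247 * 1.4953 = 9.3413 m^(5/2)

9.3413 m^(5/2)


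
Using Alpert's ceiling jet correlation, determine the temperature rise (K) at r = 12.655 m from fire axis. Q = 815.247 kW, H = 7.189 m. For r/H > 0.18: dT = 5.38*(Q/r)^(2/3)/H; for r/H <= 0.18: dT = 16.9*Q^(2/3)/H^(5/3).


r/H = 12.655 / 7.189 = 1.7603
r/H > 0.18, so dT = 5.38*(Q/r)^(2/3)/H
Q/r = 64.421
(Q/r)^(2/3) = 16.070
dT = 5.38 * 16.070 / 7.189 = 12.026 K

12.026 K


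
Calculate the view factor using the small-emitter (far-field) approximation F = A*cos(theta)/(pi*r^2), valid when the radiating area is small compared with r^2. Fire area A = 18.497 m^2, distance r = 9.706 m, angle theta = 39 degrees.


cos(39 deg) = 0.77715
pi*r^2 = 295.96
F = 18.497 * 0.77715 / 295.96 = 0.048571

0.048571


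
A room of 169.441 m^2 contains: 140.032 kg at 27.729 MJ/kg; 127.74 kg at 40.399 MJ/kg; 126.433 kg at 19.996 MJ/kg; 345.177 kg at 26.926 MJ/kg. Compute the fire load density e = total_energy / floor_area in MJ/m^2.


Total energy = 140.032*27.729 + 127.74*40.399 + 126.433*19.996 + 345.177*26.926
= 3882.947 + 5160.568 + 2528.154 + 9294.236
= 20865.91 MJ
e = 20865.91 / 169.441 = 123.15 MJ/m^2

123.15 MJ/m^2


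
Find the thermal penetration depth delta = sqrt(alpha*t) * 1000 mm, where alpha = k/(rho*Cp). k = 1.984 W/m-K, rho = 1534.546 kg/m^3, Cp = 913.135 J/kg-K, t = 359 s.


alpha = 1.984 / (1534.546 * 913.135) = 1.4159e-06 m^2/s
alpha * t = 0.00050830
delta = sqrt(0.00050830) * 1000 = 22.546 mm

22.546 mm


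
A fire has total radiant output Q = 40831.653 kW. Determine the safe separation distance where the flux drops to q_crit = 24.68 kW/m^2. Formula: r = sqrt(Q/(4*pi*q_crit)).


4*pi*q_crit = 310.14
Q/(4*pi*q_crit) = 131.66
r = sqrt(131.66) = 11.474 m

11.474 m


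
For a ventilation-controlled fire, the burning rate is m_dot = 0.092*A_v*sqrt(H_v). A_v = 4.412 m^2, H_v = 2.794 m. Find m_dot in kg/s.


sqrt(H_v) = 1.6715
m_dot = 0.092 * 4.412 * 1.6715 = 0.67848 kg/s

0.67848 kg/s


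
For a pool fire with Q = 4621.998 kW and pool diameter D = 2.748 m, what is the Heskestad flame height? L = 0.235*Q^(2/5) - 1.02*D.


Q^(2/5) = 29.237
0.235 * Q^(2/5) = 6.8707
1.02 * D = 2.8030
L = 4.0677 m

4.0677 m


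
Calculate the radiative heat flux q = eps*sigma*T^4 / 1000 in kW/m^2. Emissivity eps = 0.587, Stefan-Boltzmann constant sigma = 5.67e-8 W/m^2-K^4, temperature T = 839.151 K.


T^4 = 4.9586e+11
q = 0.587 * 5.67e-8 * 4.9586e+11 / 1000 = 16.504 kW/m^2

16.504 kW/m^2


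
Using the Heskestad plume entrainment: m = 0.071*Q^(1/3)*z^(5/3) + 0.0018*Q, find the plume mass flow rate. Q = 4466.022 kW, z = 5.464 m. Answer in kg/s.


Q^(1/3) = 16.468
z^(5/3) = 16.951
First term = 0.071 * 16.468 * 16.951 = 19.819
Second term = 0.0018 * 4466.022 = 8.0388
m = 27.858 kg/s

27.858 kg/s


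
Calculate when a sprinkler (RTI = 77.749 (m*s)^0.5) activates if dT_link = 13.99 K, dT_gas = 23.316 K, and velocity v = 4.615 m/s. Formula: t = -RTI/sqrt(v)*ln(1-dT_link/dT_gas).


dT_link/dT_gas = 0.60002
ln(1 - 0.60002) = -0.91633
t = -77.749 / sqrt(4.615) * -0.91633 = 33.164 s

33.164 s


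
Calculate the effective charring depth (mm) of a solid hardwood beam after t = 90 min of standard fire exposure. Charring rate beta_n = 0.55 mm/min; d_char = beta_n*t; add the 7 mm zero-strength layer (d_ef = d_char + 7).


d_char = 0.55 * 90 = 49.5 mm
d_ef = 49.5 + 1.0*7 = 56.5 mm

56.5 mm


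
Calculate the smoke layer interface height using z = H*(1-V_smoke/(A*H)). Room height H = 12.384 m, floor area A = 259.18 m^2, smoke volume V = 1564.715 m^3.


V/(A*H) = 0.48750
1 - 0.48750 = 0.51250
z = 12.384 * 0.51250 = 6.3468 m

6.3468 m


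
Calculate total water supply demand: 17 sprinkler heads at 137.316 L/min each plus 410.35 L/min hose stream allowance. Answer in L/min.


Sprinkler demand = 17 * 137.316 = 2334.372 L/min
Total = 2334.372 + 410.35 = 2744.722 L/min

2744.722 L/min


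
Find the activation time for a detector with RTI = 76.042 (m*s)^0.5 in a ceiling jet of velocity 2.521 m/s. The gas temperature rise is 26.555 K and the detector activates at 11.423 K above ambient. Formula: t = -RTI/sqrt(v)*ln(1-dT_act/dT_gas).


dT_act/dT_gas = 0.43016
ln(1 - 0.43016) = -0.56241
t = -76.042 / sqrt(2.521) * -0.56241 = 26.935 s

26.935 s


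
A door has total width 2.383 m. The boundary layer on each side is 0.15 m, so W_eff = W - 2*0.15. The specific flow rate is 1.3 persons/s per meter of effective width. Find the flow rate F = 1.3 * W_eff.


W_eff = 2.383 - 0.30 = 2.083 m
F = 1.3 * 2.083 = 2.7079 persons/s

2.7079 persons/s


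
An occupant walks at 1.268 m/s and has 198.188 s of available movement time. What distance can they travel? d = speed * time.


d = 1.268 * 198.188 = 251.30 m

251.30 m


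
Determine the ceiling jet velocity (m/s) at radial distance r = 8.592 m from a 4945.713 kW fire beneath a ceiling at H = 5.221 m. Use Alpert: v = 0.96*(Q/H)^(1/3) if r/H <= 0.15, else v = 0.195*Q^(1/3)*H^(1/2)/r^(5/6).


r/H = 8.592 / 5.221 = 1.6457
r/H > 0.15, so v = 0.195*Q^(1/3)*H^(1/2)/r^(5/6)
Q^(1/3) = 17.038
H^(1/2) = 2.2850
r^(5/6) = 6.0036
v = 0.195 * 17.038 * 2.2850 / 6.0036 = 1.2645 m/s

1.2645 m/s


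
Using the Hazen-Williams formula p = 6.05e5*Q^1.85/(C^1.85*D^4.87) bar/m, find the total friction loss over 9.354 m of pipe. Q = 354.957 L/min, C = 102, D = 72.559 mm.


Q^1.85 = 52219
C^1.85 = 5198.9
D^4.87 = 1.1523e+09
p/m = 0.0052736 bar/m
p_total = 0.0052736 * 9.354 = 0.049329 bar

0.049329 bar


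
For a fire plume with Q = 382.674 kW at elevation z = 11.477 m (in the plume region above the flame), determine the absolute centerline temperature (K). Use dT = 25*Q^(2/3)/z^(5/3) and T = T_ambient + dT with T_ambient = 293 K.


Q^(2/3) = 52.709
z^(5/3) = 58.396
dT = 25 * 52.709 / 58.396 = 22.566 K
T = 293 + 22.566 = 315.57 K

315.57 K


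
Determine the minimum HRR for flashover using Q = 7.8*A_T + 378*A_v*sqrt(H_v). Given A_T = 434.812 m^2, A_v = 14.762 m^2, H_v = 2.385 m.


7.8*A_T = 3391.5
sqrt(H_v) = 1.5443
378*A_v*sqrt(H_v) = 8617.5
Q = 3391.5 + 8617.5 = 12009 kW

12009 kW


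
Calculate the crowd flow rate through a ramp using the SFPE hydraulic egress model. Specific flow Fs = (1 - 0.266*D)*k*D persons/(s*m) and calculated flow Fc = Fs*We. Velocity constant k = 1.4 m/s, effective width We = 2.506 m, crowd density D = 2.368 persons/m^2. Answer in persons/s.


1 - 0.266*D = 1 - 0.266*2.368 = 0.37011
Fs = 0.37011 * 1.4 * 2.368 = 1.2270 persons/(s*m)
Fc = 1.2270 * 2.506 = 3.0749 persons/s

3.0749 persons/s


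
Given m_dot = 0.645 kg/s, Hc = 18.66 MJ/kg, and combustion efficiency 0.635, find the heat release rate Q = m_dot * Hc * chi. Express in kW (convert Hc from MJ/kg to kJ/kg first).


Hc = 18.66 MJ/kg = 18.66 * 1000 kJ/kg = 18660 kJ/kg
Q = 0.645 kg/s * 18660 kJ/kg * 0.635 = 7642.7 kW

7642.7 kW


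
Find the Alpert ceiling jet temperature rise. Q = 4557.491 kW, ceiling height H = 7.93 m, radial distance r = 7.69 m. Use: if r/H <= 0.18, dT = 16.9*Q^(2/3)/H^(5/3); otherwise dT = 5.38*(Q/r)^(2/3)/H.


r/H = 7.69 / 7.93 = 0.96974
r/H > 0.18, so dT = 5.38*(Q/r)^(2/3)/H
Q/r = 592.65
(Q/r)^(2/3) = 70.556
dT = 5.38 * 70.556 / 7.93 = 47.868 K

47.868 K


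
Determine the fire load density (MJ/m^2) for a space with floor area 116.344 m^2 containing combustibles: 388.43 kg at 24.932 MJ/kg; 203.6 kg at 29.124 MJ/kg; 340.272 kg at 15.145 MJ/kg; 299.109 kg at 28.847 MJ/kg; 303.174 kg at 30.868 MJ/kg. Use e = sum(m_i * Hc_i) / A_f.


Total energy = 388.43*24.932 + 203.6*29.124 + 340.272*15.145 + 299.109*28.847 + 303.174*30.868
= 9684.337 + 5929.646 + 5153.419 + 8628.397 + 9358.375
= 38754.17 MJ
e = 38754.17 / 116.344 = 333.10 MJ/m^2

333.10 MJ/m^2


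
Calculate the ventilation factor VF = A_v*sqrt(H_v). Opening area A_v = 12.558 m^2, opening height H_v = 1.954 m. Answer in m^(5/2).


sqrt(H_v) = 1.3979
VF = 12.558 * 1.3979 = 17.554 m^(5/2)

17.554 m^(5/2)


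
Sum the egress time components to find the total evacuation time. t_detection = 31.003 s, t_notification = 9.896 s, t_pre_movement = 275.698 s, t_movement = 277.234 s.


Total = 31.003 + 9.896 + 275.698 + 277.234 = 593.831 s

593.831 s


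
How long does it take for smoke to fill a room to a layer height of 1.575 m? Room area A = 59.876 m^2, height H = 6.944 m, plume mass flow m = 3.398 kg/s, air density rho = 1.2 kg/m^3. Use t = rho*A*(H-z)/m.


H - z = 5.369 m
t = 1.2 * 59.876 * 5.369 / 3.398 = 113.53 s

113.53 s


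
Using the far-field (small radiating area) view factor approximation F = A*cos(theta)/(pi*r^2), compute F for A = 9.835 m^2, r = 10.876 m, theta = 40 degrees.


cos(40 deg) = 0.76604
pi*r^2 = 371.61
F = 9.835 * 0.76604 / 371.61 = 0.020274

0.020274


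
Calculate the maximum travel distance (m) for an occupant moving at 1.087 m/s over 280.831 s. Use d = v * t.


d = 1.087 * 280.831 = 305.26 m

305.26 m


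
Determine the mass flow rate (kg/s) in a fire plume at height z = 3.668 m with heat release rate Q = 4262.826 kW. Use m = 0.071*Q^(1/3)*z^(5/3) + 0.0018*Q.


Q^(1/3) = 16.214
z^(5/3) = 8.7240
First term = 0.071 * 16.214 * 8.7240 = 10.043
Second term = 0.0018 * 4262.826 = 7.6731
m = 17.716 kg/s

17.716 kg/s


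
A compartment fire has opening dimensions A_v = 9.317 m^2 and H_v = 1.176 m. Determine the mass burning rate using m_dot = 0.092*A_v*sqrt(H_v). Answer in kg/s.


sqrt(H_v) = 1.0844
m_dot = 0.092 * 9.317 * 1.0844 = 0.92954 kg/s

0.92954 kg/s


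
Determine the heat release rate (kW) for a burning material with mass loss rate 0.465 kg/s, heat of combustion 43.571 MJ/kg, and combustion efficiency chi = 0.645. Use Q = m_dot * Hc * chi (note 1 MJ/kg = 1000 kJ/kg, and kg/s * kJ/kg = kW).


Hc = 43.571 MJ/kg = 43.571 * 1000 kJ/kg = 43571 kJ/kg
Q = 0.465 kg/s * 43571 kJ/kg * 0.645 = 13068 kW

13068 kW


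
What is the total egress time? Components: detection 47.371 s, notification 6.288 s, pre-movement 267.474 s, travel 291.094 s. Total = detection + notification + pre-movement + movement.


Total = 47.371 + 6.288 + 267.474 + 291.094 = 612.227 s

612.227 s


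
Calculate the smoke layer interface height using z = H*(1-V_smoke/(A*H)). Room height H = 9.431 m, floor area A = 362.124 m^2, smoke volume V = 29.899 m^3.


V/(A*H) = 0.0087547
1 - 0.0087547 = 0.99125
z = 9.431 * 0.99125 = 9.3484 m

9.3484 m


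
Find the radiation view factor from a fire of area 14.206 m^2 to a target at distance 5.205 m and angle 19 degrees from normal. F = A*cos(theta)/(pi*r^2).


cos(19 deg) = 0.94552
pi*r^2 = 85.112
F = 14.206 * 0.94552 / 85.112 = 0.15782

0.15782


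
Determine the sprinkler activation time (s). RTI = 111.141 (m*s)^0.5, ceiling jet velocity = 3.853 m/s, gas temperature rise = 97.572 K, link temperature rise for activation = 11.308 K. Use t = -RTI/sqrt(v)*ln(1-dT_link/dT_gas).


dT_link/dT_gas = 0.11589
ln(1 - 0.11589) = -0.12318
t = -111.141 / sqrt(3.853) * -0.12318 = 6.9744 s

6.9744 s


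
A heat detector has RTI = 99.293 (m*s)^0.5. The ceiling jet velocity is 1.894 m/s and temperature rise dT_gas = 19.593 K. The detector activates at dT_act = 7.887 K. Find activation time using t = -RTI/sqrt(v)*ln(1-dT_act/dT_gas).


dT_act/dT_gas = 0.40254
ln(1 - 0.40254) = -0.51507
t = -99.293 / sqrt(1.894) * -0.51507 = 37.162 s

37.162 s


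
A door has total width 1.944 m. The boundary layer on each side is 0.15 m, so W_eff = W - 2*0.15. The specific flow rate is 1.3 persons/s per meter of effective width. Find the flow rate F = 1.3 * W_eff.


W_eff = 1.944 - 0.30 = 1.644 m
F = 1.3 * 1.644 = 2.1372 persons/s

2.1372 persons/s


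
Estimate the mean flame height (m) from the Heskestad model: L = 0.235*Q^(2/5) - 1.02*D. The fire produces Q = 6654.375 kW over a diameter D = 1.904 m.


Q^(2/5) = 33.825
0.235 * Q^(2/5) = 7.9490
1.02 * D = 1.9421
L = 6.0069 m

6.0069 m


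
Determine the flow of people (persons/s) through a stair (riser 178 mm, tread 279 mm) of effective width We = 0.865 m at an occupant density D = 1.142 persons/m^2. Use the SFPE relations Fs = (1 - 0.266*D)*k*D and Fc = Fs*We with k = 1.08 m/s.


1 - 0.266*D = 1 - 0.266*1.142 = 0.69623
Fs = 0.69623 * 1.08 * 1.142 = 0.85870 persons/(s*m)
Fc = 0.85870 * 0.865 = 0.74278 persons/s

0.74278 persons/s


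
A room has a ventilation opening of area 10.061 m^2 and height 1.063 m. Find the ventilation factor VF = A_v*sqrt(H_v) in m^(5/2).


sqrt(H_v) = 1.0310
VF = 10.061 * 1.0310 = 10.373 m^(5/2)

10.373 m^(5/2)


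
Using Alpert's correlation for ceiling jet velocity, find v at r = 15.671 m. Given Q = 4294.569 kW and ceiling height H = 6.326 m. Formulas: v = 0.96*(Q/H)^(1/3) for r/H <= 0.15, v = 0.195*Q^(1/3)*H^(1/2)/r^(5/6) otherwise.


r/H = 15.671 / 6.326 = 2.4772
r/H > 0.15, so v = 0.195*Q^(1/3)*H^(1/2)/r^(5/6)
Q^(1/3) = 16.254
H^(1/2) = 2.5152
r^(5/6) = 9.9064
v = 0.195 * 16.254 * 2.5152 / 9.9064 = 0.80475 m/s

0.80475 m/s


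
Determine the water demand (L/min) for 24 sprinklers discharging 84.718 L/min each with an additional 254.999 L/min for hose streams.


Sprinkler demand = 24 * 84.718 = 2033.232 L/min
Total = 2033.232 + 254.999 = 2288.231 L/min

2288.231 L/min


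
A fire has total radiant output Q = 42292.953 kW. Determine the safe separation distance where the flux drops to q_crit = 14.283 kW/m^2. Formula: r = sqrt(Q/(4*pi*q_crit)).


4*pi*q_crit = 179.49
Q/(4*pi*q_crit) = 235.63
r = sqrt(235.63) = 15.350 m

15.350 m


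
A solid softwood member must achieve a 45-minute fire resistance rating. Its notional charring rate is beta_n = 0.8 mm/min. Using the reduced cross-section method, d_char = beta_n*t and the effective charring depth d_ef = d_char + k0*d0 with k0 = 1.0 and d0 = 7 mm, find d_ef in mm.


d_char = 0.8 * 45 = 36 mm
d_ef = 36 + 1.0*7 = 43 mm

43 mm


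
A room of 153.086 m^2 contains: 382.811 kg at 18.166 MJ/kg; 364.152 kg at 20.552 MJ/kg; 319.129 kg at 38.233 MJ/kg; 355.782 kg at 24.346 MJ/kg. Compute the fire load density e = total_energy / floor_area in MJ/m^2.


Total energy = 382.811*18.166 + 364.152*20.552 + 319.129*38.233 + 355.782*24.346
= 6954.145 + 7484.052 + 12201.26 + 8661.869
= 35301.32 MJ
e = 35301.32 / 153.086 = 230.60 MJ/m^2

230.60 MJ/m^2


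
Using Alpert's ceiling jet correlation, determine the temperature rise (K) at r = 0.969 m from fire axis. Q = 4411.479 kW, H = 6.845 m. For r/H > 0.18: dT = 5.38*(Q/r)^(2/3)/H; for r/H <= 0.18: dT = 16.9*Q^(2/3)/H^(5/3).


r/H = 0.969 / 6.845 = 0.14156
r/H <= 0.18, so dT = 16.9*Q^(2/3)/H^(5/3)
Q^(2/3) = 268.98
H^(5/3) = 24.677
dT = 16.9 * 268.98 / 24.677 = 184.21 K

184.21 K


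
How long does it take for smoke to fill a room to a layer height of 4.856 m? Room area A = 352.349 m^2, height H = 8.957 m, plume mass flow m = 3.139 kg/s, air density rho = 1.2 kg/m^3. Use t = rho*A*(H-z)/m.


H - z = 4.101 m
t = 1.2 * 352.349 * 4.101 / 3.139 = 552.40 s

552.40 s


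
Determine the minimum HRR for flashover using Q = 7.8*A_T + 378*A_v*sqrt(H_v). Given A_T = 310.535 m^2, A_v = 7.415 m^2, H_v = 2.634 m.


7.8*A_T = 2422.173
sqrt(H_v) = 1.6230
378*A_v*sqrt(H_v) = 4548.9
Q = 2422.173 + 4548.9 = 6971.1 kW

6971.1 kW


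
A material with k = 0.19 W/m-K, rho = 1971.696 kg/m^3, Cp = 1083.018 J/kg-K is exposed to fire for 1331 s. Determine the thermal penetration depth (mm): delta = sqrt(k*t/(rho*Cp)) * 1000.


alpha = 0.19 / (1971.696 * 1083.018) = 8.8977e-08 m^2/s
alpha * t = 0.00011843
delta = sqrt(0.00011843) * 1000 = 10.882 mm

10.882 mm


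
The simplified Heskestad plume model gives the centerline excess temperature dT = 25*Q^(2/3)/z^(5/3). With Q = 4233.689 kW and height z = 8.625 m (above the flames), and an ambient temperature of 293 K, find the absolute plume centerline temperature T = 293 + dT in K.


Q^(2/3) = 261.71
z^(5/3) = 36.274
dT = 25 * 261.71 / 36.274 = 180.37 K
T = 293 + 180.37 = 473.37 K

473.37 K


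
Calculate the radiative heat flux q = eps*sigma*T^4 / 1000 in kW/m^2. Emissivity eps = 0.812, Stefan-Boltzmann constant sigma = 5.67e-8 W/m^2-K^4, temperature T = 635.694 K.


T^4 = 1.6330e+11
q = 0.812 * 5.67e-8 * 1.6330e+11 / 1000 = 7.5185 kW/m^2

7.5185 kW/m^2


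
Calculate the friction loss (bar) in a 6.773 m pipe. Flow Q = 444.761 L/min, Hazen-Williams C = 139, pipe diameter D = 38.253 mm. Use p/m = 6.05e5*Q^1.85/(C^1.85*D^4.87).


Q^1.85 = 79256
C^1.85 = 9216.7
D^4.87 = 5.1001e+07
p/m = 0.10201 bar/m
p_total = 0.10201 * 6.773 = 0.69090 bar

0.69090 bar


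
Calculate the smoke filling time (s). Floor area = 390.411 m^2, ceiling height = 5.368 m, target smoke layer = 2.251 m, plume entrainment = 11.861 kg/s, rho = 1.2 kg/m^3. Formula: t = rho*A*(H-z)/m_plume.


H - z = 3.117 m
t = 1.2 * 390.411 * 3.117 / 11.861 = 123.12 s

123.12 s


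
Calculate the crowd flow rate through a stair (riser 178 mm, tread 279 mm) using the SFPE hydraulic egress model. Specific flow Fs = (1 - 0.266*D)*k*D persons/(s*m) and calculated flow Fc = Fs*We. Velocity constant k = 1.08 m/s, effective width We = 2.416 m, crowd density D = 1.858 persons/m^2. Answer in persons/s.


1 - 0.266*D = 1 - 0.266*1.858 = 0.50577
Fs = 0.50577 * 1.08 * 1.858 = 1.0149 persons/(s*m)
Fc = 1.0149 * 2.416 = 2.4520 persons/s

2.4520 persons/s


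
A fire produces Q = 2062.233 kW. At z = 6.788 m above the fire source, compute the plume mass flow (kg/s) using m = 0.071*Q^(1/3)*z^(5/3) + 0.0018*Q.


Q^(1/3) = 12.729
z^(5/3) = 24.335
First term = 0.071 * 12.729 * 24.335 = 21.992
Second term = 0.0018 * 2062.233 = 3.7120
m = 25.704 kg/s

25.704 kg/s


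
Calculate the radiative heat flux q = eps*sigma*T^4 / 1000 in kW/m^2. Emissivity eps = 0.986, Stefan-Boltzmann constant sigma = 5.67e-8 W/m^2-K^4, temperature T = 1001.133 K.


T^4 = 1.0045e+12
q = 0.986 * 5.67e-8 * 1.0045e+12 / 1000 = 56.160 kW/m^2

56.160 kW/m^2


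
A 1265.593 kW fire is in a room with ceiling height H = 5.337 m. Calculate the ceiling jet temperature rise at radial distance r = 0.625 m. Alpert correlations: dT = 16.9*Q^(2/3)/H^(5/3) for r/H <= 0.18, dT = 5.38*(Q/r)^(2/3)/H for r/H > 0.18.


r/H = 0.625 / 5.337 = 0.11711
r/H <= 0.18, so dT = 16.9*Q^(2/3)/H^(5/3)
Q^(2/3) = 117.00
H^(5/3) = 16.299
dT = 16.9 * 117.00 / 16.299 = 121.32 K

121.32 K


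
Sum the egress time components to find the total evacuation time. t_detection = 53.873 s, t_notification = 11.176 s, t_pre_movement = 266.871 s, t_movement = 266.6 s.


Total = 53.873 + 11.176 + 266.871 + 266.6 = 598.52 s

598.52 s


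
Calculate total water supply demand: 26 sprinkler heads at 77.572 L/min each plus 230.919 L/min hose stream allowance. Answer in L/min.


Sprinkler demand = 26 * 77.572 = 2016.872 L/min
Total = 2016.872 + 230.919 = 2247.791 L/min

2247.791 L/min


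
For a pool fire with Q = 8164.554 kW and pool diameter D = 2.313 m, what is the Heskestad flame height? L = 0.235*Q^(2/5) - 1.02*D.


Q^(2/5) = 36.709
0.235 * Q^(2/5) = 8.6266
1.02 * D = 2.3593
L = 6.2674 m

6.2674 m


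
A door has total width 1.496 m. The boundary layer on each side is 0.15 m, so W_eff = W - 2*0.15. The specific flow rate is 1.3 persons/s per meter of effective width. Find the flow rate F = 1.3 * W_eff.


W_eff = 1.496 - 0.30 = 1.196 m
F = 1.3 * 1.196 = 1.5548 persons/s

1.5548 persons/s


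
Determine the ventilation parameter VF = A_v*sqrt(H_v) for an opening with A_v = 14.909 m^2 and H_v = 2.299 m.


sqrt(H_v) = 1.5162
VF = 14.909 * 1.5162 = 22.606 m^(5/2)

22.606 m^(5/2)


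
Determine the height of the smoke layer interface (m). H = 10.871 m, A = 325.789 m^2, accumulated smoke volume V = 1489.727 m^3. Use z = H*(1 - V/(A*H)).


V/(A*H) = 0.42063
1 - 0.42063 = 0.57937
z = 10.871 * 0.57937 = 6.2983 m

6.2983 m


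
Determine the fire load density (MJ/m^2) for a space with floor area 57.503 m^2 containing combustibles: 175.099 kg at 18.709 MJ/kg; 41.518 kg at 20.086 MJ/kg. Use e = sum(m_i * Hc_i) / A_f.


Total energy = 175.099*18.709 + 41.518*20.086
= 3275.927 + 833.9305
= 4109.858 MJ
e = 4109.858 / 57.503 = 71.472 MJ/m^2

71.472 MJ/m^2


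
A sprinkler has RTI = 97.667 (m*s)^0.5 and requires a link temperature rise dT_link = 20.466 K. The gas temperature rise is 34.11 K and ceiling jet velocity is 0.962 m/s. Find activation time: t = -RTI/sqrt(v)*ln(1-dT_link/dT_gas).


dT_link/dT_gas = 0.6
ln(1 - 0.6) = -0.91629
t = -97.667 / sqrt(0.962) * -0.91629 = 91.242 s

91.242 s


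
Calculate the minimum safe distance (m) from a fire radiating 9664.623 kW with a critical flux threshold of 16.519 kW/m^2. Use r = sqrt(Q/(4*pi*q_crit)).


4*pi*q_crit = 207.58
Q/(4*pi*q_crit) = 46.558
r = sqrt(46.558) = 6.8233 m

6.8233 m


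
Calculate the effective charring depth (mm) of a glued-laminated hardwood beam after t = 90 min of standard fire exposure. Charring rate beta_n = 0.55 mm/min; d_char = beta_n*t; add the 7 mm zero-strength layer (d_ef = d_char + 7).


d_char = 0.55 * 90 = 49.5 mm
d_ef = 49.5 + 1.0*7 = 56.5 mm

56.5 mm


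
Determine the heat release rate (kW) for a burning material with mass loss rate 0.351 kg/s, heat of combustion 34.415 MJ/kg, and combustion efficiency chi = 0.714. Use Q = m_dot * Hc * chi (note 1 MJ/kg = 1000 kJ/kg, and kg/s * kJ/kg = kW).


Hc = 34.415 MJ/kg = 34.415 * 1000 kJ/kg = 34415 kJ/kg
Q = 0.351 kg/s * 34415 kJ/kg * 0.714 = 8624.9 kW

8624.9 kW


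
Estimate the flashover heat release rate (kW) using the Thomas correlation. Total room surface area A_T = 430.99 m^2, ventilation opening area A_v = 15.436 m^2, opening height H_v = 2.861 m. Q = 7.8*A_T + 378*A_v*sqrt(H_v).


7.8*A_T = 3361.722
sqrt(H_v) = 1.6914
378*A_v*sqrt(H_v) = 9869.3
Q = 3361.722 + 9869.3 = 13231 kW

13231 kW


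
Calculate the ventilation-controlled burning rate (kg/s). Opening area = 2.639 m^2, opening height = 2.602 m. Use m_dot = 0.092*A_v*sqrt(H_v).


sqrt(H_v) = 1.6131
m_dot = 0.092 * 2.639 * 1.6131 = 0.39163 kg/s

0.39163 kg/s


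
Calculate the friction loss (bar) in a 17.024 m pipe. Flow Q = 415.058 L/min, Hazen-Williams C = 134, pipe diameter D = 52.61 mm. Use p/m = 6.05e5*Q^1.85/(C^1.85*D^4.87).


Q^1.85 = 69743
C^1.85 = 8612.8
D^4.87 = 2.4077e+08
p/m = 0.020347 bar/m
p_total = 0.020347 * 17.024 = 0.34640 bar

0.34640 bar


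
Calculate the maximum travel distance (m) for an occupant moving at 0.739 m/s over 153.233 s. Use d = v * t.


d = 0.739 * 153.233 = 113.24 m

113.24 m


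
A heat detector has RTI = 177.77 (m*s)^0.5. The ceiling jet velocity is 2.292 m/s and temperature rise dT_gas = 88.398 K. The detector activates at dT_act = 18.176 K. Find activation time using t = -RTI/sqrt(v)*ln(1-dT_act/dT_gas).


dT_act/dT_gas = 0.20562
ln(1 - 0.20562) = -0.23019
t = -177.77 / sqrt(2.292) * -0.23019 = 27.029 s

27.029 s


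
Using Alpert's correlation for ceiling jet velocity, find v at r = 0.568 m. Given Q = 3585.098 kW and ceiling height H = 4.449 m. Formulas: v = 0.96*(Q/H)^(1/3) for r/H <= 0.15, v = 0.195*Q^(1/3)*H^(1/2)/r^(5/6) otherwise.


r/H = 0.568 / 4.449 = 0.12767
r/H <= 0.15, so v = 0.96*(Q/H)^(1/3)
Q/H = 805.82
(Q/H)^(1/3) = 9.3056
v = 0.96 * 9.3056 = 8.9334 m/s

8.9334 m/s


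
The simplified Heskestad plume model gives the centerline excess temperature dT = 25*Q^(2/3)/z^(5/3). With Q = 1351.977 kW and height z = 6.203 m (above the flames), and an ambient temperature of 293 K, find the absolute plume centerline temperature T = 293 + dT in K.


Q^(2/3) = 122.27
z^(5/3) = 20.941
dT = 25 * 122.27 / 20.941 = 145.97 K
T = 293 + 145.97 = 438.97 K

438.97 K


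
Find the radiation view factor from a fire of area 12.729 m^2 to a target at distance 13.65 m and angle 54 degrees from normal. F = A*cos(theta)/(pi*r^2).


cos(54 deg) = 0.58779
pi*r^2 = 585.35
F = 12.729 * 0.58779 / 585.35 = 0.012782

0.012782


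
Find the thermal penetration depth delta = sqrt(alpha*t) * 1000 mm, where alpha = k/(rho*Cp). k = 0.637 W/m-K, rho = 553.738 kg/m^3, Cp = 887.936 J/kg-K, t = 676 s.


alpha = 0.637 / (553.738 * 887.936) = 1.2955e-06 m^2/s
alpha * t = 0.00087579
delta = sqrt(0.00087579) * 1000 = 29.594 mm

29.594 mm


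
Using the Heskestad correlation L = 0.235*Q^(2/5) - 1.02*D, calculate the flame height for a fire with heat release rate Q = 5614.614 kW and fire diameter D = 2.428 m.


Q^(2/5) = 31.603
0.235 * Q^(2/5) = 7.4267
1.02 * D = 2.4766
L = 4.9501 m

4.9501 m


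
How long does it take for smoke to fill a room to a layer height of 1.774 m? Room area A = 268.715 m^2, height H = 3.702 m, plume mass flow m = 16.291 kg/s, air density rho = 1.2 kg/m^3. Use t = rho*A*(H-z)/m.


H - z = 1.928 m
t = 1.2 * 268.715 * 1.928 / 16.291 = 38.162 s

38.162 s


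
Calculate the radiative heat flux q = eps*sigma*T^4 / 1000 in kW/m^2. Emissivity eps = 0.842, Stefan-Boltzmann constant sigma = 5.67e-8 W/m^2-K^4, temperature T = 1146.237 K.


T^4 = 1.7262e+12
q = 0.842 * 5.67e-8 * 1.7262e+12 / 1000 = 82.412 kW/m^2

82.412 kW/m^2


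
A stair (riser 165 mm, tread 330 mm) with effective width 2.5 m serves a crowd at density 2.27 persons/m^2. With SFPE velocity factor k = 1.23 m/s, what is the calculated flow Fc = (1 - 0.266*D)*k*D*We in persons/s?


1 - 0.266*D = 1 - 0.266*2.27 = 0.39618
Fs = 0.39618 * 1.23 * 2.27 = 1.1062 persons/(s*m)
Fc = 1.1062 * 2.5 = 2.7654 persons/s

2.7654 persons/s


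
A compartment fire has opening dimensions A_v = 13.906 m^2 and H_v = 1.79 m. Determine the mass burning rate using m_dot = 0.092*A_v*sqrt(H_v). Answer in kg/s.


sqrt(H_v) = 1.3379
m_dot = 0.092 * 13.906 * 1.3379 = 1.7117 kg/s

1.7117 kg/s


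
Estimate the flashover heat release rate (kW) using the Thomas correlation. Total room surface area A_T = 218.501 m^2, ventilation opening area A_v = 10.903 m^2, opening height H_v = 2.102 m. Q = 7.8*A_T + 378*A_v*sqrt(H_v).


7.8*A_T = 1704.3
sqrt(H_v) = 1.4498
378*A_v*sqrt(H_v) = 5975.2
Q = 1704.3 + 5975.2 = 7679.5 kW

7679.5 kW


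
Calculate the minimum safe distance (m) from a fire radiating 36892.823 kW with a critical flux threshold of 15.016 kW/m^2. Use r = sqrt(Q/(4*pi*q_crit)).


4*pi*q_crit = 188.70
Q/(4*pi*q_crit) = 195.51
r = sqrt(195.51) = 13.983 m

13.983 m


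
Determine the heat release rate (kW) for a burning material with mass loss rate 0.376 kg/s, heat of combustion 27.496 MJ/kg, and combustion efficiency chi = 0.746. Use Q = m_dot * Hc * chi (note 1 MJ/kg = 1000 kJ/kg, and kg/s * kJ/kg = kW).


Hc = 27.496 MJ/kg = 27.496 * 1000 kJ/kg = 27496 kJ/kg
Q = 0.376 kg/s * 27496 kJ/kg * 0.746 = 7712.5 kW

7712.5 kW


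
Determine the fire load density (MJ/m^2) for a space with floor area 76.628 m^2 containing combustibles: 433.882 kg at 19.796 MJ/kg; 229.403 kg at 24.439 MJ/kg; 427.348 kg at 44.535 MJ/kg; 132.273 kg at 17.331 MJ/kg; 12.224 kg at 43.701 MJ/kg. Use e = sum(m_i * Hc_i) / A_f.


Total energy = 433.882*19.796 + 229.403*24.439 + 427.348*44.535 + 132.273*17.331 + 12.224*43.701
= 8589.128 + 5606.380 + 19031.94 + 2292.423 + 534.2010
= 36054.08 MJ
e = 36054.08 / 76.628 = 470.51 MJ/m^2

470.51 MJ/m^2


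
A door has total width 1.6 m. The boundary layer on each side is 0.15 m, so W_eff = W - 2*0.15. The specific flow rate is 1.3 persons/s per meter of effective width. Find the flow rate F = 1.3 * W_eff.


W_eff = 1.6 - 0.30 = 1.3 m
F = 1.3 * 1.3 = 1.69 persons/s

1.69 persons/s


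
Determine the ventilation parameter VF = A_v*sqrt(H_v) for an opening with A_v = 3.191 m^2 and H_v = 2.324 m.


sqrt(H_v) = 1.5245
VF = 3.191 * 1.5245 = 4.8646 m^(5/2)

4.8646 m^(5/2)


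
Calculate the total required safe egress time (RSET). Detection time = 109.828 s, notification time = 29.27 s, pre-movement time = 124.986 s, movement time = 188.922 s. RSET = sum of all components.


Total = 109.828 + 29.27 + 124.986 + 188.922 = 453.006 s

453.006 s


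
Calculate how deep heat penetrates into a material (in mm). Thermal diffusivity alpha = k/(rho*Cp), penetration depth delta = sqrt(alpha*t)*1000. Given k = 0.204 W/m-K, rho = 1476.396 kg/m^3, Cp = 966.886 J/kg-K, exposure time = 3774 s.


alpha = 0.204 / (1476.396 * 966.886) = 1.4291e-07 m^2/s
alpha * t = 0.00053933
delta = sqrt(0.00053933) * 1000 = 23.223 mm

23.223 mm


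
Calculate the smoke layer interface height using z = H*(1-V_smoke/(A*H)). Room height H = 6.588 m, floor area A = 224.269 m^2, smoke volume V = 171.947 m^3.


V/(A*H) = 0.11638
1 - 0.11638 = 0.88362
z = 6.588 * 0.88362 = 5.8213 m

5.8213 m


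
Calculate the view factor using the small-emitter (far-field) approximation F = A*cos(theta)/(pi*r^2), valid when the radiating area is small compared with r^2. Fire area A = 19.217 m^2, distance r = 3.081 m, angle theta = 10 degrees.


cos(10 deg) = 0.98481
pi*r^2 = 29.822
F = 19.217 * 0.98481 / 29.822 = 0.63461

0.63461


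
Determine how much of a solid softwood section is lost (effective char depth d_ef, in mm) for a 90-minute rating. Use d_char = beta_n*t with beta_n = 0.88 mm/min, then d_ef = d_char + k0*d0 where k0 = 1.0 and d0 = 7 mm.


d_char = 0.88 * 90 = 79.2 mm
d_ef = 79.2 + 1.0*7 = 86.2 mm

86.2 mm


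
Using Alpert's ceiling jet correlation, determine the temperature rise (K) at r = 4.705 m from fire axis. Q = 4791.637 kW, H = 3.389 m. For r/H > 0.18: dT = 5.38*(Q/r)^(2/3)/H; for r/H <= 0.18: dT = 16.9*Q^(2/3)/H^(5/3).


r/H = 4.705 / 3.389 = 1.3883
r/H > 0.18, so dT = 5.38*(Q/r)^(2/3)/H
Q/r = 1018.4
(Q/r)^(2/3) = 101.22
dT = 5.38 * 101.22 / 3.389 = 160.69 K

160.69 K


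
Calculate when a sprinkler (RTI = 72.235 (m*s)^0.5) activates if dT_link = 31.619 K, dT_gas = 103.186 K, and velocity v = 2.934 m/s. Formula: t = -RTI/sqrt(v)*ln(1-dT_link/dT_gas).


dT_link/dT_gas = 0.30643
ln(1 - 0.30643) = -0.36590
t = -72.235 / sqrt(2.934) * -0.36590 = 15.430 s

15.430 s


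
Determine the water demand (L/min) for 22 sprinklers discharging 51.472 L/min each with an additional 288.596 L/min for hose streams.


Sprinkler demand = 22 * 51.472 = 1132.384 L/min
Total = 1132.384 + 288.596 = 1420.98 L/min

1420.98 L/min


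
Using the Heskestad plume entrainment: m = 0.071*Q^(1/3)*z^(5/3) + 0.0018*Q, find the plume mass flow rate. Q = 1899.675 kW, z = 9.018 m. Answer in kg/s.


Q^(1/3) = 12.385
z^(5/3) = 39.071
First term = 0.071 * 12.385 * 39.071 = 34.356
Second term = 0.0018 * 1899.675 = 3.4194
m = 37.775 kg/s

37.775 kg/s


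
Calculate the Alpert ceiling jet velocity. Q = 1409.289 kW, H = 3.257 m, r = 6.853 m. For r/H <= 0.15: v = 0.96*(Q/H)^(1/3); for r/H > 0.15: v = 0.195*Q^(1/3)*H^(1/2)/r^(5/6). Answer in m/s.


r/H = 6.853 / 3.257 = 2.1041
r/H > 0.15, so v = 0.195*Q^(1/3)*H^(1/2)/r^(5/6)
Q^(1/3) = 11.212
H^(1/2) = 1.8047
r^(5/6) = 4.9724
v = 0.195 * 11.212 * 1.8047 / 4.9724 = 0.79349 m/s

0.79349 m/s


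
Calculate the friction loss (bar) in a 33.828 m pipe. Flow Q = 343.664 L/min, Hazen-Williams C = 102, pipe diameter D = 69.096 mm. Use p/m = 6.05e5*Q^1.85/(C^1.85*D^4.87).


Q^1.85 = 49187
C^1.85 = 5198.9
D^4.87 = 9.0810e+08
p/m = 0.0063031 bar/m
p_total = 0.0063031 * 33.828 = 0.21322 bar

0.21322 bar


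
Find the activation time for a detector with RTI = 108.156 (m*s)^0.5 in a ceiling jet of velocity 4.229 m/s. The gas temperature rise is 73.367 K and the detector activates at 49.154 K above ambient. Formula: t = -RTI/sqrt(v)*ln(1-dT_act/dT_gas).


dT_act/dT_gas = 0.66997
ln(1 - 0.66997) = -1.1086
t = -108.156 / sqrt(4.229) * -1.1086 = 58.304 s

58.304 s


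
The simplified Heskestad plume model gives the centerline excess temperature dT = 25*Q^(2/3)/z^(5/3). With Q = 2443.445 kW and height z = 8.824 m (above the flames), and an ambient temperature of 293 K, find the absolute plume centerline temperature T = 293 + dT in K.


Q^(2/3) = 181.41
z^(5/3) = 37.680
dT = 25 * 181.41 / 37.680 = 120.36 K
T = 293 + 120.36 = 413.36 K

413.36 K


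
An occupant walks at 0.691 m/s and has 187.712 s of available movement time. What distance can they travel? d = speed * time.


d = 0.691 * 187.712 = 129.71 m

129.71 m


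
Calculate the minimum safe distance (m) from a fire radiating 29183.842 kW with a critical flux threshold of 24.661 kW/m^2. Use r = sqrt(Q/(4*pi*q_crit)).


4*pi*q_crit = 309.90
Q/(4*pi*q_crit) = 94.172
r = sqrt(94.172) = 9.7042 m

9.7042 m


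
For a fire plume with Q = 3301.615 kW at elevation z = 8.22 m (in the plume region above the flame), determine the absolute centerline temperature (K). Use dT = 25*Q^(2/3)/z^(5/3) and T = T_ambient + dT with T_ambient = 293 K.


Q^(2/3) = 221.73
z^(5/3) = 33.480
dT = 25 * 221.73 / 33.480 = 165.57 K
T = 293 + 165.57 = 458.57 K

458.57 K


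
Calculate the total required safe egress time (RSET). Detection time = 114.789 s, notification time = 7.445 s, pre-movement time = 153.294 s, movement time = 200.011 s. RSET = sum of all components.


Total = 114.789 + 7.445 + 153.294 + 200.011 = 475.539 s

475.539 s


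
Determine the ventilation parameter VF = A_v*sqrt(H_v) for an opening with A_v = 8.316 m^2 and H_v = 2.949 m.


sqrt(H_v) = 1.7173
VF = 8.316 * 1.7173 = 14.281 m^(5/2)

14.281 m^(5/2)


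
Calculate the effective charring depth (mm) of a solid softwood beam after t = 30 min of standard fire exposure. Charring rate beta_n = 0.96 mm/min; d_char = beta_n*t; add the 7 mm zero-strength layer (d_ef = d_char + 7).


d_char = 0.96 * 30 = 28.8 mm
d_ef = 28.8 + 1.0*7 = 35.8 mm

35.8 mm


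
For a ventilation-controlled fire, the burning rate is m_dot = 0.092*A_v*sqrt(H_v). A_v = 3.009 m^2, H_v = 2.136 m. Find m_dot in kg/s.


sqrt(H_v) = 1.4615
m_dot = 0.092 * 3.009 * 1.4615 = 0.40459 kg/s

0.40459 kg/s


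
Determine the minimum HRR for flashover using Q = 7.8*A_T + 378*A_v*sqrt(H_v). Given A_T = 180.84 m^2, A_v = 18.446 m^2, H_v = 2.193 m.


7.8*A_T = 1410.552
sqrt(H_v) = 1.4809
378*A_v*sqrt(H_v) = 10326
Q = 1410.552 + 10326 = 11736 kW

11736 kW


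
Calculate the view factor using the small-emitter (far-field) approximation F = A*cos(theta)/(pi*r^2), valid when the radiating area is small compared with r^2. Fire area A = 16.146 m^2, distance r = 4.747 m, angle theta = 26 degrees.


cos(26 deg) = 0.89879
pi*r^2 = 70.793
F = 16.146 * 0.89879 / 70.793 = 0.20499

0.20499


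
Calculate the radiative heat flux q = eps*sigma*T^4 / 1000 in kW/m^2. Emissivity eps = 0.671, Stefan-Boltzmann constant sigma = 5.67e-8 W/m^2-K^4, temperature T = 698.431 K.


T^4 = 2.3795e+11
q = 0.671 * 5.67e-8 * 2.3795e+11 / 1000 = 9.0531 kW/m^2

9.0531 kW/m^2


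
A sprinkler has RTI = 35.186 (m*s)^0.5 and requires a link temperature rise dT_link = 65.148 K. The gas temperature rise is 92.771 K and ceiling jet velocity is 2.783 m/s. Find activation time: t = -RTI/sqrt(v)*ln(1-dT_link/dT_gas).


dT_link/dT_gas = 0.70225
ln(1 - 0.70225) = -1.2115
t = -35.186 / sqrt(2.783) * -1.2115 = 25.552 s

25.552 s


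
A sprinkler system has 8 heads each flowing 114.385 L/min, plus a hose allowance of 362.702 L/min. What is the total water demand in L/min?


Sprinkler demand = 8 * 114.385 = 915.08 L/min
Total = 915.08 + 362.702 = 1277.782 L/min

1277.782 L/min


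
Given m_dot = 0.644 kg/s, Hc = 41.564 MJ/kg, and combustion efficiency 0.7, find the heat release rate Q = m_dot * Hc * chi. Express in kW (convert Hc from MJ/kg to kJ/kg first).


Hc = 41.564 MJ/kg = 41.564 * 1000 kJ/kg = 41564 kJ/kg
Q = 0.644 kg/s * 41564 kJ/kg * 0.7 = 18737 kW

18737 kW


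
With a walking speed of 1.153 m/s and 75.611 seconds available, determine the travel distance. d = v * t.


d = 1.153 * 75.611 = 87.179 m

87.179 m


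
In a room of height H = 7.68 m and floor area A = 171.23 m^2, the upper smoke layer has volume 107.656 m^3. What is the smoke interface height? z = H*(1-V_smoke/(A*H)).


V/(A*H) = 0.081865
1 - 0.081865 = 0.91814
z = 7.68 * 0.91814 = 7.0513 m

7.0513 m


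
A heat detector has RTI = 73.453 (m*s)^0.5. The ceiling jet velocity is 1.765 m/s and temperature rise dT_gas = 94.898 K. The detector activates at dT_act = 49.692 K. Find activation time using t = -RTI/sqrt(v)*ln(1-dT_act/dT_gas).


dT_act/dT_gas = 0.52364
ln(1 - 0.52364) = -0.74157
t = -73.453 / sqrt(1.765) * -0.74157 = 41.001 s

41.001 s


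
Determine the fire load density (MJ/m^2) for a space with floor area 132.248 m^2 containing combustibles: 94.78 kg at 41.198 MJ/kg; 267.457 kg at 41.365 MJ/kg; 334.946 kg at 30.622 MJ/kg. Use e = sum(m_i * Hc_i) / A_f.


Total energy = 94.78*41.198 + 267.457*41.365 + 334.946*30.622
= 3904.746 + 11063.36 + 10256.72
= 25224.82 MJ
e = 25224.82 / 132.248 = 190.74 MJ/m^2

190.74 MJ/m^2


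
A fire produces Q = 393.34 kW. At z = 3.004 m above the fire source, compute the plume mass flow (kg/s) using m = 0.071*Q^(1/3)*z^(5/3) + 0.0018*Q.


Q^(1/3) = 7.3269
z^(5/3) = 6.2541
First term = 0.071 * 7.3269 * 6.2541 = 3.2535
Second term = 0.0018 * 393.34 = 0.70801
m = 3.9615 kg/s

3.9615 kg/s


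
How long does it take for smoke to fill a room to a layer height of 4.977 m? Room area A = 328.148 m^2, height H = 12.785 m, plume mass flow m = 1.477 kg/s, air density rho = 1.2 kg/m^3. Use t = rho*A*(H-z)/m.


H - z = 7.808 m
t = 1.2 * 328.148 * 7.808 / 1.477 = 2081.7 s

2081.7 s


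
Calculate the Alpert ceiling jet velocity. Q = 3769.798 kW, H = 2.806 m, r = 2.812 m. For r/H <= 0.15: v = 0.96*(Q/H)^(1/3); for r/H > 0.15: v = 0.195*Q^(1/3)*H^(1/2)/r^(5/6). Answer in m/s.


r/H = 2.812 / 2.806 = 1.0021
r/H > 0.15, so v = 0.195*Q^(1/3)*H^(1/2)/r^(5/6)
Q^(1/3) = 15.563
H^(1/2) = 1.6751
r^(5/6) = 2.3669
v = 0.195 * 15.563 * 1.6751 / 2.3669 = 2.1479 m/s

2.1479 m/s


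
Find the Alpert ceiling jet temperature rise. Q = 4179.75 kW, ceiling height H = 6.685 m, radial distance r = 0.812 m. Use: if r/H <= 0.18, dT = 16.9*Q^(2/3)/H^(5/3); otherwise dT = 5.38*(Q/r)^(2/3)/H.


r/H = 0.812 / 6.685 = 0.12147
r/H <= 0.18, so dT = 16.9*Q^(2/3)/H^(5/3)
Q^(2/3) = 259.48
H^(5/3) = 23.723
dT = 16.9 * 259.48 / 23.723 = 184.85 K

184.85 K
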